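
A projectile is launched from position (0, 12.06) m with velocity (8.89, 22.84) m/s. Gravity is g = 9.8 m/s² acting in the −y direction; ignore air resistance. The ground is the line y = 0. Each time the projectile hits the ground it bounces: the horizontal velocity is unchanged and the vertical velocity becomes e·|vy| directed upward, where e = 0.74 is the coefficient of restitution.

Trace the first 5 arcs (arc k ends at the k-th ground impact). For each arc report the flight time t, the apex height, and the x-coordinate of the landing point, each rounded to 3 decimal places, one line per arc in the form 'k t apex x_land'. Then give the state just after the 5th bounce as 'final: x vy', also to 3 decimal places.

Arc 1: start y=12.060, vy=22.840 → t=5.140, apex=38.676, x_land=45.695, impact vy=-27.533
  bounce: vy ← 0.74·27.533 = 20.374
Arc 2: start y=0.000, vy=20.374 → t=4.158, apex=21.179, x_land=82.660, impact vy=-20.374
  bounce: vy ← 0.74·20.374 = 15.077
Arc 3: start y=0.000, vy=15.077 → t=3.077, apex=11.597, x_land=110.013, impact vy=-15.077
  bounce: vy ← 0.74·15.077 = 11.157
Arc 4: start y=0.000, vy=11.157 → t=2.277, apex=6.351, x_land=130.255, impact vy=-11.157
  bounce: vy ← 0.74·11.157 = 8.256
Arc 5: start y=0.000, vy=8.256 → t=1.685, apex=3.478, x_land=145.234, impact vy=-8.256
  bounce: vy ← 0.74·8.256 = 6.109

1 5.140 38.676 45.695
2 4.158 21.179 82.660
3 3.077 11.597 110.013
4 2.277 6.351 130.255
5 1.685 3.478 145.234
final: 145.234 6.109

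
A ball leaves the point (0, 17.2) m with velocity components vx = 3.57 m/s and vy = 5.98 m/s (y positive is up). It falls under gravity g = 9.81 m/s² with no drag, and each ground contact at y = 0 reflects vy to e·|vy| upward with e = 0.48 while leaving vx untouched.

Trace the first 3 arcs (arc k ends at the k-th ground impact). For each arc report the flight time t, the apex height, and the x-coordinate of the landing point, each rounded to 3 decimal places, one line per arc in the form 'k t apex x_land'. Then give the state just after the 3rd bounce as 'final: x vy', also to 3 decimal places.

1 2.579 19.023 9.207
2 1.891 4.383 15.956
3 0.907 1.010 19.196
final: 19.196 2.137

Arc 1: start y=17.200, vy=5.980 → t=2.579, apex=19.023, x_land=9.207, impact vy=-19.319
  bounce: vy ← 0.48·19.319 = 9.273
Arc 2: start y=0.000, vy=9.273 → t=1.891, apex=4.383, x_land=15.956, impact vy=-9.273
  bounce: vy ← 0.48·9.273 = 4.451
Arc 3: start y=0.000, vy=4.451 → t=0.907, apex=1.010, x_land=19.196, impact vy=-4.451
  bounce: vy ← 0.48·4.451 = 2.137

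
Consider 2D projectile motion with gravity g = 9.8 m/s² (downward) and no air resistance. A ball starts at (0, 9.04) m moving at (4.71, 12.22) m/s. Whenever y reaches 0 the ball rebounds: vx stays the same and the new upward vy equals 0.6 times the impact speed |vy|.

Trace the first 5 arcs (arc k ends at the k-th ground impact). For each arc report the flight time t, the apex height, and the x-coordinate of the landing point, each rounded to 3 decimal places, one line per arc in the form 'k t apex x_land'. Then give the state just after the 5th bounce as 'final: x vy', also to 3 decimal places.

Arc 1: start y=9.040, vy=12.220 → t=3.091, apex=16.659, x_land=14.558, impact vy=-18.070
  bounce: vy ← 0.6·18.070 = 10.842
Arc 2: start y=0.000, vy=10.842 → t=2.213, apex=5.997, x_land=24.979, impact vy=-10.842
  bounce: vy ← 0.6·10.842 = 6.505
Arc 3: start y=0.000, vy=6.505 → t=1.328, apex=2.159, x_land=31.232, impact vy=-6.505
  bounce: vy ← 0.6·6.505 = 3.903
Arc 4: start y=0.000, vy=3.903 → t=0.797, apex=0.777, x_land=34.984, impact vy=-3.903
  bounce: vy ← 0.6·3.903 = 2.342
Arc 5: start y=0.000, vy=2.342 → t=0.478, apex=0.280, x_land=37.235, impact vy=-2.342
  bounce: vy ← 0.6·2.342 = 1.405

1 3.091 16.659 14.558
2 2.213 5.997 24.979
3 1.328 2.159 31.232
4 0.797 0.777 34.984
5 0.478 0.280 37.235
final: 37.235 1.405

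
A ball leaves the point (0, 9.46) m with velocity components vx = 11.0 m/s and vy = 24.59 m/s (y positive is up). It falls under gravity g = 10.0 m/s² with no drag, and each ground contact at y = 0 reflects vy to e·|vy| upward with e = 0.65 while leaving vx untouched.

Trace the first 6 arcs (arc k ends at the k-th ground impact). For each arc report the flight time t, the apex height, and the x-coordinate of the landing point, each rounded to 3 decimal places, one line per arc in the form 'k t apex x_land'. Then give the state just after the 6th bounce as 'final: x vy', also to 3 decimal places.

Arc 1: start y=9.460, vy=24.590 → t=5.277, apex=39.693, x_land=58.042, impact vy=-28.176
  bounce: vy ← 0.65·28.176 = 18.314
Arc 2: start y=0.000, vy=18.314 → t=3.663, apex=16.770, x_land=98.333, impact vy=-18.314
  bounce: vy ← 0.65·18.314 = 11.904
Arc 3: start y=0.000, vy=11.904 → t=2.381, apex=7.086, x_land=124.523, impact vy=-11.904
  bounce: vy ← 0.65·11.904 = 7.738
Arc 4: start y=0.000, vy=7.738 → t=1.548, apex=2.994, x_land=141.546, impact vy=-7.738
  bounce: vy ← 0.65·7.738 = 5.030
Arc 5: start y=0.000, vy=5.030 → t=1.006, apex=1.265, x_land=152.611, impact vy=-5.030
  bounce: vy ← 0.65·5.030 = 3.269
Arc 6: start y=0.000, vy=3.269 → t=0.654, apex=0.534, x_land=159.803, impact vy=-3.269
  bounce: vy ← 0.65·3.269 = 2.125

1 5.277 39.693 58.042
2 3.663 16.770 98.333
3 2.381 7.086 124.523
4 1.548 2.994 141.546
5 1.006 1.265 152.611
6 0.654 0.534 159.803
final: 159.803 2.125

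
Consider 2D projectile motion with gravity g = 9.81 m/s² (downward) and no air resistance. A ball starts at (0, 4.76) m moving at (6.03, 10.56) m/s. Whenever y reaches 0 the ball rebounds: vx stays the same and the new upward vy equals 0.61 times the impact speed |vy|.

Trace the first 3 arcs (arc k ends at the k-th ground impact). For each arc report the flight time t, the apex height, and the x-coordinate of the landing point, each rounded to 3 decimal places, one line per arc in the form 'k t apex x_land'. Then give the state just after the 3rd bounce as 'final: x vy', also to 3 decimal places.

Arc 1: start y=4.760, vy=10.560 → t=2.536, apex=10.444, x_land=15.290, impact vy=-14.314
  bounce: vy ← 0.61·14.314 = 8.732
Arc 2: start y=0.000, vy=8.732 → t=1.780, apex=3.886, x_land=26.024, impact vy=-8.732
  bounce: vy ← 0.61·8.732 = 5.326
Arc 3: start y=0.000, vy=5.326 → t=1.086, apex=1.446, x_land=32.572, impact vy=-5.326
  bounce: vy ← 0.61·5.326 = 3.249

1 2.536 10.444 15.290
2 1.780 3.886 26.024
3 1.086 1.446 32.572
final: 32.572 3.249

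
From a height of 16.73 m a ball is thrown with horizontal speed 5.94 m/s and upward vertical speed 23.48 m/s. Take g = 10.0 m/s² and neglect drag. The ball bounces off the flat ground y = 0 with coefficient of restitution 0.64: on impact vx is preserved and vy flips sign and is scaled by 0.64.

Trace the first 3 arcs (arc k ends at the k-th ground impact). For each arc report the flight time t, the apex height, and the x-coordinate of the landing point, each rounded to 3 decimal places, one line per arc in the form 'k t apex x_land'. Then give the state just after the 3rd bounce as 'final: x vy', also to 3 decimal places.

Arc 1: start y=16.730, vy=23.480 → t=5.324, apex=44.296, x_land=31.627, impact vy=-29.764
  bounce: vy ← 0.64·29.764 = 19.049
Arc 2: start y=0.000, vy=19.049 → t=3.810, apex=18.143, x_land=54.257, impact vy=-19.049
  bounce: vy ← 0.64·19.049 = 12.191
Arc 3: start y=0.000, vy=12.191 → t=2.438, apex=7.432, x_land=68.741, impact vy=-12.191
  bounce: vy ← 0.64·12.191 = 7.803

1 5.324 44.296 31.627
2 3.810 18.143 54.257
3 2.438 7.432 68.741
final: 68.741 7.803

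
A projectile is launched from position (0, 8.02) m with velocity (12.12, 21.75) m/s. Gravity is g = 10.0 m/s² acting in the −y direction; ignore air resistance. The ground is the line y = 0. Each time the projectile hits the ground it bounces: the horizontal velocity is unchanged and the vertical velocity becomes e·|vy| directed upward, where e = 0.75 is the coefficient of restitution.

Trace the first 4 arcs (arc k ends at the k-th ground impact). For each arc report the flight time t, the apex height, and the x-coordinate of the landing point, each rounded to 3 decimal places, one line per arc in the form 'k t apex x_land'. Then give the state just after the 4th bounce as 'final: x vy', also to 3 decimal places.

Arc 1: start y=8.020, vy=21.750 → t=4.692, apex=31.673, x_land=56.865, impact vy=-25.169
  bounce: vy ← 0.75·25.169 = 18.877
Arc 2: start y=0.000, vy=18.877 → t=3.775, apex=17.816, x_land=102.622, impact vy=-18.877
  bounce: vy ← 0.75·18.877 = 14.157
Arc 3: start y=0.000, vy=14.157 → t=2.831, apex=10.022, x_land=136.940, impact vy=-14.157
  bounce: vy ← 0.75·14.157 = 10.618
Arc 4: start y=0.000, vy=10.618 → t=2.124, apex=5.637, x_land=162.678, impact vy=-10.618
  bounce: vy ← 0.75·10.618 = 7.964

1 4.692 31.673 56.865
2 3.775 17.816 102.622
3 2.831 10.022 136.940
4 2.124 5.637 162.678
final: 162.678 7.964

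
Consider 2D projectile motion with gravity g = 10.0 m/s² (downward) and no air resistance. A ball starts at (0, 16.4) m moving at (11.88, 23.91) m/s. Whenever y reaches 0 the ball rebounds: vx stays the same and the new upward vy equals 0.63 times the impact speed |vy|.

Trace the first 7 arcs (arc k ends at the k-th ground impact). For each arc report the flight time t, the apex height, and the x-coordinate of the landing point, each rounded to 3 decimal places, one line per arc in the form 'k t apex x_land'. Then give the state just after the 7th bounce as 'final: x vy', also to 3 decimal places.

1 5.390 44.984 64.039
2 3.779 17.854 108.938
3 2.381 7.086 137.224
4 1.500 2.813 155.044
5 0.945 1.116 166.271
6 0.595 0.443 173.344
7 0.375 0.176 177.799
final: 177.799 1.181

Arc 1: start y=16.400, vy=23.910 → t=5.390, apex=44.984, x_land=64.039, impact vy=-29.995
  bounce: vy ← 0.63·29.995 = 18.897
Arc 2: start y=0.000, vy=18.897 → t=3.779, apex=17.854, x_land=108.938, impact vy=-18.897
  bounce: vy ← 0.63·18.897 = 11.905
Arc 3: start y=0.000, vy=11.905 → t=2.381, apex=7.086, x_land=137.224, impact vy=-11.905
  bounce: vy ← 0.63·11.905 = 7.500
Arc 4: start y=0.000, vy=7.500 → t=1.500, apex=2.813, x_land=155.044, impact vy=-7.500
  bounce: vy ← 0.63·7.500 = 4.725
Arc 5: start y=0.000, vy=4.725 → t=0.945, apex=1.116, x_land=166.271, impact vy=-4.725
  bounce: vy ← 0.63·4.725 = 2.977
Arc 6: start y=0.000, vy=2.977 → t=0.595, apex=0.443, x_land=173.344, impact vy=-2.977
  bounce: vy ← 0.63·2.977 = 1.875
Arc 7: start y=0.000, vy=1.875 → t=0.375, apex=0.176, x_land=177.799, impact vy=-1.875
  bounce: vy ← 0.63·1.875 = 1.181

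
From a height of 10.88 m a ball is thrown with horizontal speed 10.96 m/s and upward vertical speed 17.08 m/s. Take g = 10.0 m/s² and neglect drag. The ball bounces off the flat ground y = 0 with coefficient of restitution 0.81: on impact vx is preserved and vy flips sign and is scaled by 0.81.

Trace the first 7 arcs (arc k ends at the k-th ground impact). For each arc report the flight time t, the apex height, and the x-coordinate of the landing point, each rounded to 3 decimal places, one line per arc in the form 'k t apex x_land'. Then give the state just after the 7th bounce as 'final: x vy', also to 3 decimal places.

1 3.965 25.466 43.454
2 3.656 16.708 83.525
3 2.961 10.962 115.982
4 2.399 7.192 142.272
5 1.943 4.719 163.567
6 1.574 3.096 180.816
7 1.275 2.031 194.788
final: 194.788 5.163

Arc 1: start y=10.880, vy=17.080 → t=3.965, apex=25.466, x_land=43.454, impact vy=-22.568
  bounce: vy ← 0.81·22.568 = 18.280
Arc 2: start y=0.000, vy=18.280 → t=3.656, apex=16.708, x_land=83.525, impact vy=-18.280
  bounce: vy ← 0.81·18.280 = 14.807
Arc 3: start y=0.000, vy=14.807 → t=2.961, apex=10.962, x_land=115.982, impact vy=-14.807
  bounce: vy ← 0.81·14.807 = 11.994
Arc 4: start y=0.000, vy=11.994 → t=2.399, apex=7.192, x_land=142.272, impact vy=-11.994
  bounce: vy ← 0.81·11.994 = 9.715
Arc 5: start y=0.000, vy=9.715 → t=1.943, apex=4.719, x_land=163.567, impact vy=-9.715
  bounce: vy ← 0.81·9.715 = 7.869
Arc 6: start y=0.000, vy=7.869 → t=1.574, apex=3.096, x_land=180.816, impact vy=-7.869
  bounce: vy ← 0.81·7.869 = 6.374
Arc 7: start y=0.000, vy=6.374 → t=1.275, apex=2.031, x_land=194.788, impact vy=-6.374
  bounce: vy ← 0.81·6.374 = 5.163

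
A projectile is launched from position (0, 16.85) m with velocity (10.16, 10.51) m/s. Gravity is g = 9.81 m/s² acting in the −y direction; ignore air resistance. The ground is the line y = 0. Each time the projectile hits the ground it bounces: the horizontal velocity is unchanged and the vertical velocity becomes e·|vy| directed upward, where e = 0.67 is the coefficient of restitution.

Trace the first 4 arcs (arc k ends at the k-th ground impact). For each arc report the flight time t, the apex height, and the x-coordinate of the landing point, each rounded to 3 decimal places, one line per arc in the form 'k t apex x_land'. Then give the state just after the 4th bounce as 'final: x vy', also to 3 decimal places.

1 3.212 22.480 32.636
2 2.869 10.091 61.781
3 1.922 4.530 81.309
4 1.288 2.034 94.393
final: 94.393 4.232

Arc 1: start y=16.850, vy=10.510 → t=3.212, apex=22.480, x_land=32.636, impact vy=-21.001
  bounce: vy ← 0.67·21.001 = 14.071
Arc 2: start y=0.000, vy=14.071 → t=2.869, apex=10.091, x_land=61.781, impact vy=-14.071
  bounce: vy ← 0.67·14.071 = 9.428
Arc 3: start y=0.000, vy=9.428 → t=1.922, apex=4.530, x_land=81.309, impact vy=-9.428
  bounce: vy ← 0.67·9.428 = 6.316
Arc 4: start y=0.000, vy=6.316 → t=1.288, apex=2.034, x_land=94.393, impact vy=-6.316
  bounce: vy ← 0.67·6.316 = 4.232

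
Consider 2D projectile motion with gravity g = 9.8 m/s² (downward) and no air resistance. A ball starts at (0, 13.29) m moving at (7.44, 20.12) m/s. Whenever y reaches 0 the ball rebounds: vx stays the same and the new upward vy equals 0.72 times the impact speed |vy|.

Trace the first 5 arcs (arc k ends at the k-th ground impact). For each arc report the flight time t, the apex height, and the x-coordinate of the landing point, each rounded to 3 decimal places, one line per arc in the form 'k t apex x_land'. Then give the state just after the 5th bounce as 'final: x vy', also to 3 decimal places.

Arc 1: start y=13.290, vy=20.120 → t=4.685, apex=33.944, x_land=34.857, impact vy=-25.793
  bounce: vy ← 0.72·25.793 = 18.571
Arc 2: start y=0.000, vy=18.571 → t=3.790, apex=17.596, x_land=63.055, impact vy=-18.571
  bounce: vy ← 0.72·18.571 = 13.371
Arc 3: start y=0.000, vy=13.371 → t=2.729, apex=9.122, x_land=83.357, impact vy=-13.371
  bounce: vy ← 0.72·13.371 = 9.627
Arc 4: start y=0.000, vy=9.627 → t=1.965, apex=4.729, x_land=97.975, impact vy=-9.627
  bounce: vy ← 0.72·9.627 = 6.932
Arc 5: start y=0.000, vy=6.932 → t=1.415, apex=2.451, x_land=108.500, impact vy=-6.932
  bounce: vy ← 0.72·6.932 = 4.991

1 4.685 33.944 34.857
2 3.790 17.596 63.055
3 2.729 9.122 83.357
4 1.965 4.729 97.975
5 1.415 2.451 108.500
final: 108.500 4.991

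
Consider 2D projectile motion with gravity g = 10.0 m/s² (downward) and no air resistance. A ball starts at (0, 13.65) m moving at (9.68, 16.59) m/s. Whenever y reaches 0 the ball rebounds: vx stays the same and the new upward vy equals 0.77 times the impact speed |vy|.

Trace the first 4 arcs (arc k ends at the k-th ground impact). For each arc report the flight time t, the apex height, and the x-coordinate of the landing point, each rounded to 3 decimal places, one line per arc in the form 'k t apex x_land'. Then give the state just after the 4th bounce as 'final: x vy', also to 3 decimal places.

Arc 1: start y=13.650, vy=16.590 → t=4.000, apex=27.411, x_land=38.724, impact vy=-23.414
  bounce: vy ← 0.77·23.414 = 18.029
Arc 2: start y=0.000, vy=18.029 → t=3.606, apex=16.252, x_land=73.628, impact vy=-18.029
  bounce: vy ← 0.77·18.029 = 13.882
Arc 3: start y=0.000, vy=13.882 → t=2.776, apex=9.636, x_land=100.504, impact vy=-13.882
  bounce: vy ← 0.77·13.882 = 10.689
Arc 4: start y=0.000, vy=10.689 → t=2.138, apex=5.713, x_land=121.199, impact vy=-10.689
  bounce: vy ← 0.77·10.689 = 8.231

1 4.000 27.411 38.724
2 3.606 16.252 73.628
3 2.776 9.636 100.504
4 2.138 5.713 121.199
final: 121.199 8.231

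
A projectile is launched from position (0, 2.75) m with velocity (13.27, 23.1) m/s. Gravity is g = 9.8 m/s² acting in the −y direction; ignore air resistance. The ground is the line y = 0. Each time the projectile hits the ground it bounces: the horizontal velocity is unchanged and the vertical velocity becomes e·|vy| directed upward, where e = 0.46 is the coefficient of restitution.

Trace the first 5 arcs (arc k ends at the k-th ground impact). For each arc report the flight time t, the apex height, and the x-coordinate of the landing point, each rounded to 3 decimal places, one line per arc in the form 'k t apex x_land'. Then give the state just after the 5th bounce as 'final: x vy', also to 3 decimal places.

1 4.830 29.975 64.100
2 2.275 6.343 94.296
3 1.047 1.342 108.186
4 0.481 0.284 114.575
5 0.221 0.060 117.514
final: 117.514 0.499

Arc 1: start y=2.750, vy=23.100 → t=4.830, apex=29.975, x_land=64.100, impact vy=-24.239
  bounce: vy ← 0.46·24.239 = 11.150
Arc 2: start y=0.000, vy=11.150 → t=2.275, apex=6.343, x_land=94.296, impact vy=-11.150
  bounce: vy ← 0.46·11.150 = 5.129
Arc 3: start y=0.000, vy=5.129 → t=1.047, apex=1.342, x_land=108.186, impact vy=-5.129
  bounce: vy ← 0.46·5.129 = 2.359
Arc 4: start y=0.000, vy=2.359 → t=0.481, apex=0.284, x_land=114.575, impact vy=-2.359
  bounce: vy ← 0.46·2.359 = 1.085
Arc 5: start y=0.000, vy=1.085 → t=0.221, apex=0.060, x_land=117.514, impact vy=-1.085
  bounce: vy ← 0.46·1.085 = 0.499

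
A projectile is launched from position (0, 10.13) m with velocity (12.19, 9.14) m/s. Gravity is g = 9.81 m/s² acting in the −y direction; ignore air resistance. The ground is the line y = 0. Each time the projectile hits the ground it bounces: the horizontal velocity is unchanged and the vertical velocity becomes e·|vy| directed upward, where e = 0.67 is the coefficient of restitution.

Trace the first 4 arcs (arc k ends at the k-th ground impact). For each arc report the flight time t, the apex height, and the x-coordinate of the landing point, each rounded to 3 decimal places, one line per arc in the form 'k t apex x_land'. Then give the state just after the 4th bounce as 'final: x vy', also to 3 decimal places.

1 2.644 14.388 32.235
2 2.295 6.459 60.211
3 1.538 2.899 78.955
4 1.030 1.302 91.514
final: 91.514 3.386

Arc 1: start y=10.130, vy=9.140 → t=2.644, apex=14.388, x_land=32.235, impact vy=-16.801
  bounce: vy ← 0.67·16.801 = 11.257
Arc 2: start y=0.000, vy=11.257 → t=2.295, apex=6.459, x_land=60.211, impact vy=-11.257
  bounce: vy ← 0.67·11.257 = 7.542
Arc 3: start y=0.000, vy=7.542 → t=1.538, apex=2.899, x_land=78.955, impact vy=-7.542
  bounce: vy ← 0.67·7.542 = 5.053
Arc 4: start y=0.000, vy=5.053 → t=1.030, apex=1.302, x_land=91.514, impact vy=-5.053
  bounce: vy ← 0.67·5.053 = 3.386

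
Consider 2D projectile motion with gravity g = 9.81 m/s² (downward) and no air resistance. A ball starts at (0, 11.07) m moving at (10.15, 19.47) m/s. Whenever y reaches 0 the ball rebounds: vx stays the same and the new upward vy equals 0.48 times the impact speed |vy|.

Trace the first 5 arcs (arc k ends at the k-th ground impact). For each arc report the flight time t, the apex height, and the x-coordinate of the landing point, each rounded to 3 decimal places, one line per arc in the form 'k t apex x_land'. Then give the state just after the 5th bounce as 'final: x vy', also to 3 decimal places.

Arc 1: start y=11.070, vy=19.470 → t=4.474, apex=30.391, x_land=45.410, impact vy=-24.419
  bounce: vy ← 0.48·24.419 = 11.721
Arc 2: start y=0.000, vy=11.721 → t=2.390, apex=7.002, x_land=69.664, impact vy=-11.721
  bounce: vy ← 0.48·11.721 = 5.626
Arc 3: start y=0.000, vy=5.626 → t=1.147, apex=1.613, x_land=81.306, impact vy=-5.626
  bounce: vy ← 0.48·5.626 = 2.701
Arc 4: start y=0.000, vy=2.701 → t=0.551, apex=0.372, x_land=86.895, impact vy=-2.701
  bounce: vy ← 0.48·2.701 = 1.296
Arc 5: start y=0.000, vy=1.296 → t=0.264, apex=0.086, x_land=89.577, impact vy=-1.296
  bounce: vy ← 0.48·1.296 = 0.622

1 4.474 30.391 45.410
2 2.390 7.002 69.664
3 1.147 1.613 81.306
4 0.551 0.372 86.895
5 0.264 0.086 89.577
final: 89.577 0.622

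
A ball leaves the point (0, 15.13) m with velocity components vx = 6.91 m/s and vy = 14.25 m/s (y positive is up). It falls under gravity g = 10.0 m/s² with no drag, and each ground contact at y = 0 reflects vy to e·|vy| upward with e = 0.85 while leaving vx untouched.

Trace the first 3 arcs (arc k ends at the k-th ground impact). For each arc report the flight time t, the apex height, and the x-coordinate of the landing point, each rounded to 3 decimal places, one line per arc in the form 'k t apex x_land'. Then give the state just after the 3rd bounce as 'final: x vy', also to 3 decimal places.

Arc 1: start y=15.130, vy=14.250 → t=3.674, apex=25.283, x_land=25.385, impact vy=-22.487
  bounce: vy ← 0.85·22.487 = 19.114
Arc 2: start y=0.000, vy=19.114 → t=3.823, apex=18.267, x_land=51.801, impact vy=-19.114
  bounce: vy ← 0.85·19.114 = 16.247
Arc 3: start y=0.000, vy=16.247 → t=3.249, apex=13.198, x_land=74.254, impact vy=-16.247
  bounce: vy ← 0.85·16.247 = 13.810

1 3.674 25.283 25.385
2 3.823 18.267 51.801
3 3.249 13.198 74.254
final: 74.254 13.810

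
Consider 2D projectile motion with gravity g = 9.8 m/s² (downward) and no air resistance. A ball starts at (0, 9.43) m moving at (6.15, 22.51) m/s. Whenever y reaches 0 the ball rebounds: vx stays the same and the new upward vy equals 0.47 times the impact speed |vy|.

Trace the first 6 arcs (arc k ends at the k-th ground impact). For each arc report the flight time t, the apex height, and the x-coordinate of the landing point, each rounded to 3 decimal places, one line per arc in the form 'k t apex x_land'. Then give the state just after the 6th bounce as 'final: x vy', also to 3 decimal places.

Arc 1: start y=9.430, vy=22.510 → t=4.980, apex=35.282, x_land=30.629, impact vy=-26.297
  bounce: vy ← 0.47·26.297 = 12.360
Arc 2: start y=0.000, vy=12.360 → t=2.522, apex=7.794, x_land=46.141, impact vy=-12.360
  bounce: vy ← 0.47·12.360 = 5.809
Arc 3: start y=0.000, vy=5.809 → t=1.186, apex=1.722, x_land=53.432, impact vy=-5.809
  bounce: vy ← 0.47·5.809 = 2.730
Arc 4: start y=0.000, vy=2.730 → t=0.557, apex=0.380, x_land=56.859, impact vy=-2.730
  bounce: vy ← 0.47·2.730 = 1.283
Arc 5: start y=0.000, vy=1.283 → t=0.262, apex=0.084, x_land=58.469, impact vy=-1.283
  bounce: vy ← 0.47·1.283 = 0.603
Arc 6: start y=0.000, vy=0.603 → t=0.123, apex=0.019, x_land=59.226, impact vy=-0.603
  bounce: vy ← 0.47·0.603 = 0.283

1 4.980 35.282 30.629
2 2.522 7.794 46.141
3 1.186 1.722 53.432
4 0.557 0.380 56.859
5 0.262 0.084 58.469
6 0.123 0.019 59.226
final: 59.226 0.283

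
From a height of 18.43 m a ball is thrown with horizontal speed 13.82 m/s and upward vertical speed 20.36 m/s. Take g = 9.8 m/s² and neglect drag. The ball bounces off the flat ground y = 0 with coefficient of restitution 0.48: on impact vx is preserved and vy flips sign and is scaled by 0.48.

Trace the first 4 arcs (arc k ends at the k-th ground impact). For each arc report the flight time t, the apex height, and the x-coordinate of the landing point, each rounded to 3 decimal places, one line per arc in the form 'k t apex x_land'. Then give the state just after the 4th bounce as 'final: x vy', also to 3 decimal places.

1 4.920 39.579 67.989
2 2.728 9.119 105.696
3 1.310 2.101 123.795
4 0.629 0.484 132.483
final: 132.483 1.479

Arc 1: start y=18.430, vy=20.360 → t=4.920, apex=39.579, x_land=67.989, impact vy=-27.852
  bounce: vy ← 0.48·27.852 = 13.369
Arc 2: start y=0.000, vy=13.369 → t=2.728, apex=9.119, x_land=105.696, impact vy=-13.369
  bounce: vy ← 0.48·13.369 = 6.417
Arc 3: start y=0.000, vy=6.417 → t=1.310, apex=2.101, x_land=123.795, impact vy=-6.417
  bounce: vy ← 0.48·6.417 = 3.080
Arc 4: start y=0.000, vy=3.080 → t=0.629, apex=0.484, x_land=132.483, impact vy=-3.080
  bounce: vy ← 0.48·3.080 = 1.479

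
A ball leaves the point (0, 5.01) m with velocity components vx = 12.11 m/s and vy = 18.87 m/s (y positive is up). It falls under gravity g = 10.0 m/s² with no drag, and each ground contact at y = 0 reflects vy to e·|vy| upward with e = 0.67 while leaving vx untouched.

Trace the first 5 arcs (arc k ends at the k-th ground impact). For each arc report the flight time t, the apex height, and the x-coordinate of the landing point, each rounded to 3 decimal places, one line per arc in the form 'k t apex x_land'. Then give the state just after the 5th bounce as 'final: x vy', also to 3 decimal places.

Arc 1: start y=5.010, vy=18.870 → t=4.023, apex=22.814, x_land=48.719, impact vy=-21.361
  bounce: vy ← 0.67·21.361 = 14.312
Arc 2: start y=0.000, vy=14.312 → t=2.862, apex=10.241, x_land=83.382, impact vy=-14.312
  bounce: vy ← 0.67·14.312 = 9.589
Arc 3: start y=0.000, vy=9.589 → t=1.918, apex=4.597, x_land=106.606, impact vy=-9.589
  bounce: vy ← 0.67·9.589 = 6.424
Arc 4: start y=0.000, vy=6.424 → t=1.285, apex=2.064, x_land=122.166, impact vy=-6.424
  bounce: vy ← 0.67·6.424 = 4.304
Arc 5: start y=0.000, vy=4.304 → t=0.861, apex=0.926, x_land=132.592, impact vy=-4.304
  bounce: vy ← 0.67·4.304 = 2.884

1 4.023 22.814 48.719
2 2.862 10.241 83.382
3 1.918 4.597 106.606
4 1.285 2.064 122.166
5 0.861 0.926 132.592
final: 132.592 2.884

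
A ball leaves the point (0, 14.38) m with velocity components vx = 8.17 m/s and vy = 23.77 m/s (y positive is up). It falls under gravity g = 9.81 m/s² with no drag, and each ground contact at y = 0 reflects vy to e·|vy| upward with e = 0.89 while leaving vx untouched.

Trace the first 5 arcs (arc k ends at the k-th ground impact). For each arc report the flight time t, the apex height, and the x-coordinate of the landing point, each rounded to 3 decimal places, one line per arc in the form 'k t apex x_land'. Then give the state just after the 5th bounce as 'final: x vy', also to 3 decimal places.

Arc 1: start y=14.380, vy=23.770 → t=5.390, apex=43.178, x_land=44.036, impact vy=-29.106
  bounce: vy ← 0.89·29.106 = 25.904
Arc 2: start y=0.000, vy=25.904 → t=5.281, apex=34.201, x_land=87.183, impact vy=-25.904
  bounce: vy ← 0.89·25.904 = 23.055
Arc 3: start y=0.000, vy=23.055 → t=4.700, apex=27.091, x_land=125.584, impact vy=-23.055
  bounce: vy ← 0.89·23.055 = 20.519
Arc 4: start y=0.000, vy=20.519 → t=4.183, apex=21.459, x_land=159.761, impact vy=-20.519
  bounce: vy ← 0.89·20.519 = 18.262
Arc 5: start y=0.000, vy=18.262 → t=3.723, apex=16.997, x_land=190.179, impact vy=-18.262
  bounce: vy ← 0.89·18.262 = 16.253

1 5.390 43.178 44.036
2 5.281 34.201 87.183
3 4.700 27.091 125.584
4 4.183 21.459 159.761
5 3.723 16.997 190.179
final: 190.179 16.253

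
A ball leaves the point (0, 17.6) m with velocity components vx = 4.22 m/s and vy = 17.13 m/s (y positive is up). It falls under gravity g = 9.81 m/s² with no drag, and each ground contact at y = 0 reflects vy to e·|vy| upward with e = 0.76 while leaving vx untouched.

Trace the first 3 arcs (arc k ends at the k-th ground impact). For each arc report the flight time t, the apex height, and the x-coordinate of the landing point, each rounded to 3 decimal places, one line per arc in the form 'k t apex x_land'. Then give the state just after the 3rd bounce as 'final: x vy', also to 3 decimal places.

1 4.322 32.556 18.241
2 3.916 18.804 34.766
3 2.976 10.861 47.326
final: 47.326 11.094

Arc 1: start y=17.600, vy=17.130 → t=4.322, apex=32.556, x_land=18.241, impact vy=-25.273
  bounce: vy ← 0.76·25.273 = 19.208
Arc 2: start y=0.000, vy=19.208 → t=3.916, apex=18.804, x_land=34.766, impact vy=-19.208
  bounce: vy ← 0.76·19.208 = 14.598
Arc 3: start y=0.000, vy=14.598 → t=2.976, apex=10.861, x_land=47.326, impact vy=-14.598
  bounce: vy ← 0.76·14.598 = 11.094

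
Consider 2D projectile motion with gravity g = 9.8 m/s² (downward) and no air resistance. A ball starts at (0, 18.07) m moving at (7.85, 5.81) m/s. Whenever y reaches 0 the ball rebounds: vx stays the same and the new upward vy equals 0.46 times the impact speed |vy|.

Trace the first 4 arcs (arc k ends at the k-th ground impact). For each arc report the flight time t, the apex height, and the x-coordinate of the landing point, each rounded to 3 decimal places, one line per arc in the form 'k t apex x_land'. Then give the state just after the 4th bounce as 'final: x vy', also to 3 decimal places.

1 2.603 19.792 20.431
2 1.849 4.188 34.945
3 0.851 0.886 41.622
4 0.391 0.188 44.693
final: 44.693 0.882

Arc 1: start y=18.070, vy=5.810 → t=2.603, apex=19.792, x_land=20.431, impact vy=-19.696
  bounce: vy ← 0.46·19.696 = 9.060
Arc 2: start y=0.000, vy=9.060 → t=1.849, apex=4.188, x_land=34.945, impact vy=-9.060
  bounce: vy ← 0.46·9.060 = 4.168
Arc 3: start y=0.000, vy=4.168 → t=0.851, apex=0.886, x_land=41.622, impact vy=-4.168
  bounce: vy ← 0.46·4.168 = 1.917
Arc 4: start y=0.000, vy=1.917 → t=0.391, apex=0.188, x_land=44.693, impact vy=-1.917
  bounce: vy ← 0.46·1.917 = 0.882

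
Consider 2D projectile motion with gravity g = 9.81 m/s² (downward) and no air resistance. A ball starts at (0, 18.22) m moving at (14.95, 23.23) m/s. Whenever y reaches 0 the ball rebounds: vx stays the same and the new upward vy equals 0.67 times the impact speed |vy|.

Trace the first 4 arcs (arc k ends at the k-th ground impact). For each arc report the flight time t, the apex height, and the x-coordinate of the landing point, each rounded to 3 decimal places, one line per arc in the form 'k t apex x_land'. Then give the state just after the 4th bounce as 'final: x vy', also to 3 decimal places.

1 5.421 45.724 81.047
2 4.091 20.526 142.211
3 2.741 9.214 183.191
4 1.837 4.136 210.648
final: 210.648 6.036

Arc 1: start y=18.220, vy=23.230 → t=5.421, apex=45.724, x_land=81.047, impact vy=-29.952
  bounce: vy ← 0.67·29.952 = 20.068
Arc 2: start y=0.000, vy=20.068 → t=4.091, apex=20.526, x_land=142.211, impact vy=-20.068
  bounce: vy ← 0.67·20.068 = 13.445
Arc 3: start y=0.000, vy=13.445 → t=2.741, apex=9.214, x_land=183.191, impact vy=-13.445
  bounce: vy ← 0.67·13.445 = 9.008
Arc 4: start y=0.000, vy=9.008 → t=1.837, apex=4.136, x_land=210.648, impact vy=-9.008
  bounce: vy ← 0.67·9.008 = 6.036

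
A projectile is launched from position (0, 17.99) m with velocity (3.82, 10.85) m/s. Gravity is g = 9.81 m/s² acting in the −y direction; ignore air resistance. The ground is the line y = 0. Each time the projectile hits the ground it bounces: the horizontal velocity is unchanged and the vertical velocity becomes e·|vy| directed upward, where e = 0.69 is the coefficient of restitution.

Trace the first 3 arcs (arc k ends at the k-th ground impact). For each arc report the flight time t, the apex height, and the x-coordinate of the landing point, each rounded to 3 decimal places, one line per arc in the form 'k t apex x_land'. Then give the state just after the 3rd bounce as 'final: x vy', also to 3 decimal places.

1 3.318 23.990 12.673
2 3.052 11.422 24.332
3 2.106 5.438 32.376
final: 32.376 7.127

Arc 1: start y=17.990, vy=10.850 → t=3.318, apex=23.990, x_land=12.673, impact vy=-21.695
  bounce: vy ← 0.69·21.695 = 14.970
Arc 2: start y=0.000, vy=14.970 → t=3.052, apex=11.422, x_land=24.332, impact vy=-14.970
  bounce: vy ← 0.69·14.970 = 10.329
Arc 3: start y=0.000, vy=10.329 → t=2.106, apex=5.438, x_land=32.376, impact vy=-10.329
  bounce: vy ← 0.69·10.329 = 7.127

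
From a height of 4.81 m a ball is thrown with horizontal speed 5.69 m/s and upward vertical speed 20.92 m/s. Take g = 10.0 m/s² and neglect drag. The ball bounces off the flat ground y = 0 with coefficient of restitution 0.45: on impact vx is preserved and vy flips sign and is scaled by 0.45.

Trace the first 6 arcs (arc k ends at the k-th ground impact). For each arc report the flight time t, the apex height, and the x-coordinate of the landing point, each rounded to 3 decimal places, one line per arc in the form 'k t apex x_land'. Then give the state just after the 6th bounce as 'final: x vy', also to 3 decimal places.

Arc 1: start y=4.810, vy=20.920 → t=4.403, apex=26.692, x_land=25.050, impact vy=-23.105
  bounce: vy ← 0.45·23.105 = 10.397
Arc 2: start y=0.000, vy=10.397 → t=2.079, apex=5.405, x_land=36.882, impact vy=-10.397
  bounce: vy ← 0.45·10.397 = 4.679
Arc 3: start y=0.000, vy=4.679 → t=0.936, apex=1.095, x_land=42.207, impact vy=-4.679
  bounce: vy ← 0.45·4.679 = 2.105
Arc 4: start y=0.000, vy=2.105 → t=0.421, apex=0.222, x_land=44.603, impact vy=-2.105
  bounce: vy ← 0.45·2.105 = 0.947
Arc 5: start y=0.000, vy=0.947 → t=0.189, apex=0.045, x_land=45.681, impact vy=-0.947
  bounce: vy ← 0.45·0.947 = 0.426
Arc 6: start y=0.000, vy=0.426 → t=0.085, apex=0.009, x_land=46.166, impact vy=-0.426
  bounce: vy ← 0.45·0.426 = 0.192

1 4.403 26.692 25.050
2 2.079 5.405 36.882
3 0.936 1.095 42.207
4 0.421 0.222 44.603
5 0.189 0.045 45.681
6 0.085 0.009 46.166
final: 46.166 0.192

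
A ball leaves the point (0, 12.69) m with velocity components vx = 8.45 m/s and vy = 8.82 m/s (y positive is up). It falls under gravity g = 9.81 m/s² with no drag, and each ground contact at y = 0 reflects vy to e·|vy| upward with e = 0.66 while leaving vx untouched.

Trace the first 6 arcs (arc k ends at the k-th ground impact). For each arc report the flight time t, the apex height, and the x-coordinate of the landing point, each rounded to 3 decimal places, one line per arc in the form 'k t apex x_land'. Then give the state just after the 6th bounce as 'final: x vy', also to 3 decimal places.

Arc 1: start y=12.690, vy=8.820 → t=2.742, apex=16.655, x_land=23.168, impact vy=-18.077
  bounce: vy ← 0.66·18.077 = 11.931
Arc 2: start y=0.000, vy=11.931 → t=2.432, apex=7.255, x_land=43.721, impact vy=-11.931
  bounce: vy ← 0.66·11.931 = 7.874
Arc 3: start y=0.000, vy=7.874 → t=1.605, apex=3.160, x_land=57.287, impact vy=-7.874
  bounce: vy ← 0.66·7.874 = 5.197
Arc 4: start y=0.000, vy=5.197 → t=1.060, apex=1.377, x_land=66.240, impact vy=-5.197
  bounce: vy ← 0.66·5.197 = 3.430
Arc 5: start y=0.000, vy=3.430 → t=0.699, apex=0.600, x_land=72.149, impact vy=-3.430
  bounce: vy ← 0.66·3.430 = 2.264
Arc 6: start y=0.000, vy=2.264 → t=0.462, apex=0.261, x_land=76.049, impact vy=-2.264
  bounce: vy ← 0.66·2.264 = 1.494

1 2.742 16.655 23.168
2 2.432 7.255 43.721
3 1.605 3.160 57.287
4 1.060 1.377 66.240
5 0.699 0.600 72.149
6 0.462 0.261 76.049
final: 76.049 1.494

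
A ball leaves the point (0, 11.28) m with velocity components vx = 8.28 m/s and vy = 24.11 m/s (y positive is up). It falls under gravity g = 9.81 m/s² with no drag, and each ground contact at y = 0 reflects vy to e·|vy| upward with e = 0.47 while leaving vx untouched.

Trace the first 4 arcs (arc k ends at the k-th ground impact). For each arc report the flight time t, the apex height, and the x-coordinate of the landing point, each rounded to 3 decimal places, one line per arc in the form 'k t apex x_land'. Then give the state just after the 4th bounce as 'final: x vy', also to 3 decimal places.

1 5.346 40.908 44.262
2 2.715 9.036 66.739
3 1.276 1.996 77.303
4 0.600 0.441 82.268
final: 82.268 1.382

Arc 1: start y=11.280, vy=24.110 → t=5.346, apex=40.908, x_land=44.262, impact vy=-28.330
  bounce: vy ← 0.47·28.330 = 13.315
Arc 2: start y=0.000, vy=13.315 → t=2.715, apex=9.036, x_land=66.739, impact vy=-13.315
  bounce: vy ← 0.47·13.315 = 6.258
Arc 3: start y=0.000, vy=6.258 → t=1.276, apex=1.996, x_land=77.303, impact vy=-6.258
  bounce: vy ← 0.47·6.258 = 2.941
Arc 4: start y=0.000, vy=2.941 → t=0.600, apex=0.441, x_land=82.268, impact vy=-2.941
  bounce: vy ← 0.47·2.941 = 1.382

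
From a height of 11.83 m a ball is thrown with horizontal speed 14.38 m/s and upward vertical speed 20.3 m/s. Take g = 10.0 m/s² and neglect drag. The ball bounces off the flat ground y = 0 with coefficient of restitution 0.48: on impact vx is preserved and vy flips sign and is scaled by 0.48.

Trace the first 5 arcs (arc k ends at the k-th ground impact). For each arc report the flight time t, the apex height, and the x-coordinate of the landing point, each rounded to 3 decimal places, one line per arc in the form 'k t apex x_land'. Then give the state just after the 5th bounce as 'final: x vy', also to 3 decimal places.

Arc 1: start y=11.830, vy=20.300 → t=4.577, apex=32.434, x_land=65.816, impact vy=-25.469
  bounce: vy ← 0.48·25.469 = 12.225
Arc 2: start y=0.000, vy=12.225 → t=2.445, apex=7.473, x_land=100.976, impact vy=-12.225
  bounce: vy ← 0.48·12.225 = 5.868
Arc 3: start y=0.000, vy=5.868 → t=1.174, apex=1.722, x_land=117.853, impact vy=-5.868
  bounce: vy ← 0.48·5.868 = 2.817
Arc 4: start y=0.000, vy=2.817 → t=0.563, apex=0.397, x_land=125.954, impact vy=-2.817
  bounce: vy ← 0.48·2.817 = 1.352
Arc 5: start y=0.000, vy=1.352 → t=0.270, apex=0.091, x_land=129.842, impact vy=-1.352
  bounce: vy ← 0.48·1.352 = 0.649

1 4.577 32.434 65.816
2 2.445 7.473 100.976
3 1.174 1.722 117.853
4 0.563 0.397 125.954
5 0.270 0.091 129.842
final: 129.842 0.649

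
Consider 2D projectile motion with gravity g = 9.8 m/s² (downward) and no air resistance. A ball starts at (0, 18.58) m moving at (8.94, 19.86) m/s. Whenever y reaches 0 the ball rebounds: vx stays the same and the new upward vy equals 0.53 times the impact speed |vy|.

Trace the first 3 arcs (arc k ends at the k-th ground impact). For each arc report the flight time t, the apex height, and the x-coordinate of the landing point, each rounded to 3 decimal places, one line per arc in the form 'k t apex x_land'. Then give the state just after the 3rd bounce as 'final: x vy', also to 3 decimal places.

1 4.837 38.703 43.243
2 2.979 10.872 69.876
3 1.579 3.054 83.991
final: 83.991 4.100

Arc 1: start y=18.580, vy=19.860 → t=4.837, apex=38.703, x_land=43.243, impact vy=-27.542
  bounce: vy ← 0.53·27.542 = 14.598
Arc 2: start y=0.000, vy=14.598 → t=2.979, apex=10.872, x_land=69.876, impact vy=-14.598
  bounce: vy ← 0.53·14.598 = 7.737
Arc 3: start y=0.000, vy=7.737 → t=1.579, apex=3.054, x_land=83.991, impact vy=-7.737
  bounce: vy ← 0.53·7.737 = 4.100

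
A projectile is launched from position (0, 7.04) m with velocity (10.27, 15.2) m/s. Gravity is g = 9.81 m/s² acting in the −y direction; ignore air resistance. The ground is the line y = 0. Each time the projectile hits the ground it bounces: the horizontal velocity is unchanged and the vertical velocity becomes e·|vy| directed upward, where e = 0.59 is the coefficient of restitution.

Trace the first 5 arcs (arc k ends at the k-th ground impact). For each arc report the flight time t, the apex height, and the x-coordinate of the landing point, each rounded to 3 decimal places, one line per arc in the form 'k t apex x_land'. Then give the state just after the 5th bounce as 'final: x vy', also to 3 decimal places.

Arc 1: start y=7.040, vy=15.200 → t=3.508, apex=18.816, x_land=36.027, impact vy=-19.214
  bounce: vy ← 0.59·19.214 = 11.336
Arc 2: start y=0.000, vy=11.336 → t=2.311, apex=6.550, x_land=59.763, impact vy=-11.336
  bounce: vy ← 0.59·11.336 = 6.688
Arc 3: start y=0.000, vy=6.688 → t=1.364, apex=2.280, x_land=73.766, impact vy=-6.688
  bounce: vy ← 0.59·6.688 = 3.946
Arc 4: start y=0.000, vy=3.946 → t=0.805, apex=0.794, x_land=82.029, impact vy=-3.946
  bounce: vy ← 0.59·3.946 = 2.328
Arc 5: start y=0.000, vy=2.328 → t=0.475, apex=0.276, x_land=86.903, impact vy=-2.328
  bounce: vy ← 0.59·2.328 = 1.374

1 3.508 18.816 36.027
2 2.311 6.550 59.763
3 1.364 2.280 73.766
4 0.805 0.794 82.029
5 0.475 0.276 86.903
final: 86.903 1.374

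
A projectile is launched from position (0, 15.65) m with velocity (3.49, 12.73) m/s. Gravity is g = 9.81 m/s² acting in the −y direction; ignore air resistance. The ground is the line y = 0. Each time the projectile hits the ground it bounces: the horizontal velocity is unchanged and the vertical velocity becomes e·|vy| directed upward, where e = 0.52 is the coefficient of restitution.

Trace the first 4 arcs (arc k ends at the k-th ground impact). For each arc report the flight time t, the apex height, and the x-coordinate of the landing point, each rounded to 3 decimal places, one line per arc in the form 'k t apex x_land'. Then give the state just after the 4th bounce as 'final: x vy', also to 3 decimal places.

1 3.505 23.910 12.234
2 2.296 6.465 20.248
3 1.194 1.748 24.415
4 0.621 0.473 26.582
final: 26.582 1.584

Arc 1: start y=15.650, vy=12.730 → t=3.505, apex=23.910, x_land=12.234, impact vy=-21.659
  bounce: vy ← 0.52·21.659 = 11.263
Arc 2: start y=0.000, vy=11.263 → t=2.296, apex=6.465, x_land=20.248, impact vy=-11.263
  bounce: vy ← 0.52·11.263 = 5.857
Arc 3: start y=0.000, vy=5.857 → t=1.194, apex=1.748, x_land=24.415, impact vy=-5.857
  bounce: vy ← 0.52·5.857 = 3.045
Arc 4: start y=0.000, vy=3.045 → t=0.621, apex=0.473, x_land=26.582, impact vy=-3.045
  bounce: vy ← 0.52·3.045 = 1.584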